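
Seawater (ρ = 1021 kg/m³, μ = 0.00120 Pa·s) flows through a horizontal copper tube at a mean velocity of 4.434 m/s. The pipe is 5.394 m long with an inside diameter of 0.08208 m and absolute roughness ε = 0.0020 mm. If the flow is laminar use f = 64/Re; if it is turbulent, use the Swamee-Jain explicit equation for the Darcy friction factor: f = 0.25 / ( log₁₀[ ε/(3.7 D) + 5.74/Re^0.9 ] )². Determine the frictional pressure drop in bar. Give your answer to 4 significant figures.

ΔP ≈ 0.09614 bar

Reynolds number Re = ρVD/μ = 1021 · 4.434 · 0.08208 / 0.0012 = 3.097e+05.
Re > 4000 → turbulent. Relative roughness ε/D = 2e-06/0.08208 = 2.44e-05. Swamee-Jain: f = 0.25/(log₁₀[2.44e-05/3.7 + 5.74/3.097e+05^0.9])² = 0.25/(log₁₀[6.59e-06 + 6.56e-05])² = 0.25/(-4.141)² = 0.01458.
Darcy-Weisbach: ΔP = f(L/D)(ρV²/2) = 0.01458·(5.394/0.08208)·(1021·4.434²/2) = 0.01458·65.72·1.004e+04 = 9614 Pa.
ΔP = 9614 Pa = 0.09614 bar.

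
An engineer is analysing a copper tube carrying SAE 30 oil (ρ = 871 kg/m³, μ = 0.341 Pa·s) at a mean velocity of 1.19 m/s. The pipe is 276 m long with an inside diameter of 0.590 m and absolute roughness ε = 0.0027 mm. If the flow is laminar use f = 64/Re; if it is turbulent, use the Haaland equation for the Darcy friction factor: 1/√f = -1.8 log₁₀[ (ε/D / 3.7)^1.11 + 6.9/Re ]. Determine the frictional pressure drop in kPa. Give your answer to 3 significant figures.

Reynolds number Re = ρVD/μ = 871 · 1.19 · 0.59 / 0.341 = 1793.
Re < 2300 → laminar flow, so f = 64/Re = 64/1793 = 0.03569 (the turbulent correlation is not needed).
Darcy-Weisbach: ΔP = f(L/D)(ρV²/2) = 0.03569·(276/0.59)·(871·1.19²/2) = 0.03569·467.8·616.7 = 1.03e+04 Pa.
ΔP = 1.03e+04 Pa = 10.3 kPa.

ΔP ≈ 10.3 kPa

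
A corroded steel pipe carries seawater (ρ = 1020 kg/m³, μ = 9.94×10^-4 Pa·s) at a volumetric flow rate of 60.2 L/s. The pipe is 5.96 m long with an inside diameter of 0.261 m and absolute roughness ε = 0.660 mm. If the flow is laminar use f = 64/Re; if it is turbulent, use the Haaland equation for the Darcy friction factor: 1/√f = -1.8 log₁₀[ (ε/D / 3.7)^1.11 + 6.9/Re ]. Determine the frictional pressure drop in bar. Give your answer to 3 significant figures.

Q = 60.2 L/s = 60.2/1000 = 0.0602 m³/s.
Cross-sectional area A = πD²/4 = π(0.261)²/4 = 0.0535 m²; mean velocity V = Q/A = 0.0602/0.0535 = 1.125 m/s.
Reynolds number Re = ρVD/μ = 1020 · 1.125 · 0.261 / 0.000994 = 3.014e+05.
Re > 4000 → turbulent. Relative roughness ε/D = 0.00066/0.261 = 0.00253. Haaland: 1/√f = -1.8 log₁₀[(0.00253/3.7)^1.11 + 6.9/3.014e+05] = -1.8 log₁₀[0.000307 + 2.29e-05] = 6.268, so f = 0.02545.
Darcy-Weisbach: ΔP = f(L/D)(ρV²/2) = 0.02545·(5.96/0.261)·(1020·1.125²/2) = 0.02545·22.84·645.7 = 375.3 Pa.
ΔP = 375.3 Pa = 0.00375 bar.

ΔP ≈ 0.00375 bar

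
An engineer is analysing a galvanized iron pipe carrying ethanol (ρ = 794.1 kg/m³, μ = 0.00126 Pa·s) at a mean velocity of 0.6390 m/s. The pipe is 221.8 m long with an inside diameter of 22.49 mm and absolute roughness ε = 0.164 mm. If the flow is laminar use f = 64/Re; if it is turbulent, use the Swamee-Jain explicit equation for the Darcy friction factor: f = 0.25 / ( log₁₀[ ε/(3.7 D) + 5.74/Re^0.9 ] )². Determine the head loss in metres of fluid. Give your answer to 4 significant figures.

Reynolds number Re = ρVD/μ = 794.1 · 0.639 · 0.02249 / 0.00126 = 9057.
Re > 4000 → turbulent. Relative roughness ε/D = 0.000164/0.02249 = 0.00729. Swamee-Jain: f = 0.25/(log₁₀[0.00729/3.7 + 5.74/9057^0.9])² = 0.25/(log₁₀[0.00197 + 0.00158])² = 0.25/(-2.45)² = 0.04164.
Darcy-Weisbach: ΔP = f(L/D)(ρV²/2) = 0.04164·(221.8/0.02249)·(794.1·0.639²/2) = 0.04164·9862·162.1 = 6.659e+04 Pa.
Head loss h_f = ΔP/(ρg) = 6.659e+04/(794.1·9.81) = 8.547 m.

h_f ≈ 8.547 m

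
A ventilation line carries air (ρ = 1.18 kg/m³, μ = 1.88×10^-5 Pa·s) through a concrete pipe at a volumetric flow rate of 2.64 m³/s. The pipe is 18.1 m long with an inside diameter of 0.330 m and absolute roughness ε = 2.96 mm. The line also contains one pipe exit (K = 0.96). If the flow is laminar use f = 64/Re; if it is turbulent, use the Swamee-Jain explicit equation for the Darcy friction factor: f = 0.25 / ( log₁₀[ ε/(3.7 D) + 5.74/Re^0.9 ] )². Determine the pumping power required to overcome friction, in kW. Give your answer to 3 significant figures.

Cross-sectional area A = πD²/4 = π(0.33)²/4 = 0.08553 m²; mean velocity V = Q/A = 2.64/0.08553 = 30.87 m/s.
Reynolds number Re = ρVD/μ = 1.18 · 30.87 · 0.33 / 1.88e-05 = 6.393e+05.
Re > 4000 → turbulent. Relative roughness ε/D = 0.00296/0.33 = 0.00897. Swamee-Jain: f = 0.25/(log₁₀[0.00897/3.7 + 5.74/6.393e+05^0.9])² = 0.25/(log₁₀[0.00242 + 3.42e-05])² = 0.25/(-2.609)² = 0.03672.
Total minor-loss coefficient ΣK = 1·0.96 = 0.96.
ΔP = [f·L/D + ΣK]·(ρV²/2) = [0.03672·18.1/0.33 + 0.96]·(1.18·30.87²/2) = [2.014 + 0.96]·562.1 = 1672 Pa.
Pumping power P = QΔP = 2.64·1672 = 4413 W = 4.41 kW.

P ≈ 4.41 kW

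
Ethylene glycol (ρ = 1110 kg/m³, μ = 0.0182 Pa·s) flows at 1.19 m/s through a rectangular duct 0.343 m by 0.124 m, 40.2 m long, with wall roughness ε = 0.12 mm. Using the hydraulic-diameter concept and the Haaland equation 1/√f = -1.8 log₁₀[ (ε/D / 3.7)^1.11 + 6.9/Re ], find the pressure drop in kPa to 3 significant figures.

Hydraulic diameter D_h = 4A/P = 4·(0.343·0.124)/(2·(0.343+0.124)) = 0.1701/0.934 = 0.1821 m.
Re = ρVD_h/μ = 1110·1.19·0.1821/0.0182 = 1.322e+04.
ε/D_h = 0.00012/0.1821 = 0.000659; Haaland gives 1/√f = -1.8 log₁₀[6.89e-05+0.000522] = 5.811, so f = 0.02961.
ΔP = f(L/D_h)(ρV²/2) = 0.02961·40.2/0.1821·785.9 = 5136 Pa.
ΔP = 5.14 kPa.

ΔP ≈ 5.14 kPa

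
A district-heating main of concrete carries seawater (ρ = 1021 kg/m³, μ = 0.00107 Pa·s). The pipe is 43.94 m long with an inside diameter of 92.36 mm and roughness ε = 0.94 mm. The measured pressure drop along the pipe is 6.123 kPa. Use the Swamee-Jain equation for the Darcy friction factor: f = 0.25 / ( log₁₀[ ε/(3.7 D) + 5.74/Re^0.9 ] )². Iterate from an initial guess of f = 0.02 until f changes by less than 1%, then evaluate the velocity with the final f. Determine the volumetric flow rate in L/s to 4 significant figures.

Rearranging Darcy-Weisbach: V = √(2·ΔP·D/(f·L·ρ)). With ε/D = 0.00094/0.09236 = 0.0102, iterate starting from f = 0.02:
  f = 0.02 → V = √(2·6123·0.09236/(0.02·43.94·1021)) = 1.123 m/s; Re = ρVD/μ = 9.895e+04; f → 0.03898
  f = 0.03898 → V = 0.8042 m/s; Re = 7.088e+04; f → 0.03927
Converged (Δf/f < 1%). With the final f = 0.03927: V = √(2·6123·0.09236/(0.03927·43.94·1021)) = 0.8013 m/s.
Q = V·A = 0.8013·(π/4·0.09236²) = 0.005368 m³/s = 5.368 L/s.

Q ≈ 5.368 L/s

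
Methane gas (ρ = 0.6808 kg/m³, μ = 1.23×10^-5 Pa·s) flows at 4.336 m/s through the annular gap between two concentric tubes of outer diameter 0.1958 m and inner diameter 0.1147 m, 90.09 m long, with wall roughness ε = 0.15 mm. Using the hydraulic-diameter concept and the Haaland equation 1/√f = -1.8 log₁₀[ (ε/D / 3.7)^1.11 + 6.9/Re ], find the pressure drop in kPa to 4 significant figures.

ΔP ≈ 0.2086 kPa

Hydraulic diameter D_h = 4A/P = D_o - D_i = 0.1958 - 0.1147 = 0.0811 m.
Re = ρVD_h/μ = 0.6808·4.336·0.0811/1.23e-05 = 1.946e+04.
ε/D_h = 0.00015/0.0811 = 0.00185; Haaland gives 1/√f = -1.8 log₁₀[0.000217+0.000355] = 5.838, so f = 0.02934.
ΔP = f(L/D_h)(ρV²/2) = 0.02934·90.09/0.0811·6.4 = 208.6 Pa.
ΔP = 0.2086 kPa.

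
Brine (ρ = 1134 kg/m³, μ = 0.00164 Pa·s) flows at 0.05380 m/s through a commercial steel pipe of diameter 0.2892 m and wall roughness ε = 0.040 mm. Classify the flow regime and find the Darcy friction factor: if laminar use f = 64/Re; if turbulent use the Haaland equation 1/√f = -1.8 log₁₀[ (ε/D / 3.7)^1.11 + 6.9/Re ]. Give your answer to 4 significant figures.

f ≈ 0.03043

Re = ρVD/μ = 1134·0.0538·0.2892/0.00164 = 1.076e+04.
Re > 4000 → turbulent. ε/D = 4e-05/0.2892 = 0.000138; Haaland: 1/√f = -1.8 log₁₀[1.22e-05 + 0.000641] = 5.733, so f = 0.03043.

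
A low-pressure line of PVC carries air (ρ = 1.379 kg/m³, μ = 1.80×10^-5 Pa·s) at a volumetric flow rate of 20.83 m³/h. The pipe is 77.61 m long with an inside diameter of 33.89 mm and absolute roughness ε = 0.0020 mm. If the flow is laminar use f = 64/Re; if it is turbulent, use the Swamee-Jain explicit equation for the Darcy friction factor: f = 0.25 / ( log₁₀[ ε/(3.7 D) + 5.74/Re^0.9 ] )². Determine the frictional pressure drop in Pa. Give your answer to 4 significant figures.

Q = 20.83 m³/h = 20.83/3600 = 0.005786 m³/s.
Cross-sectional area A = πD²/4 = π(0.03389)²/4 = 0.0009021 m²; mean velocity V = Q/A = 0.005786/0.0009021 = 6.414 m/s.
Reynolds number Re = ρVD/μ = 1.379 · 6.414 · 0.03389 / 1.8e-05 = 1.665e+04.
Re > 4000 → turbulent. Relative roughness ε/D = 2e-06/0.03389 = 5.9e-05. Swamee-Jain: f = 0.25/(log₁₀[5.9e-05/3.7 + 5.74/1.665e+04^0.9])² = 0.25/(log₁₀[1.59e-05 + 0.000911])² = 0.25/(-3.033)² = 0.02718.
Darcy-Weisbach: ΔP = f(L/D)(ρV²/2) = 0.02718·(77.61/0.03389)·(1.379·6.414²/2) = 0.02718·2290·28.37 = 1766 Pa.

ΔP ≈ 1766 Pa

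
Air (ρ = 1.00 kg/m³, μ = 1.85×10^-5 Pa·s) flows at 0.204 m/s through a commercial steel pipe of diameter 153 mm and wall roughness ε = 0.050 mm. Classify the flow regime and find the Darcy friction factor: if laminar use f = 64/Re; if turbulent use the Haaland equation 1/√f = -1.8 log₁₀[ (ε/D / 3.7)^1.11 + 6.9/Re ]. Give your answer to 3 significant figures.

f ≈ 0.0379

Re = ρVD/μ = 1·0.204·0.153/1.85e-05 = 1687.
Re < 2300 → laminar, so f = 64/Re = 0.03793 (roughness is irrelevant in laminar flow).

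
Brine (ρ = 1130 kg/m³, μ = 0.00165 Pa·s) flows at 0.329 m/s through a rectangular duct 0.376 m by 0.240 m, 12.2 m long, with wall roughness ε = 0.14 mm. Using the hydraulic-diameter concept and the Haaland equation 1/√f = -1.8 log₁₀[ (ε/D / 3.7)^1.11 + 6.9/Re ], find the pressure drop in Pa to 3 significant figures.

ΔP ≈ 54.0 Pa

Hydraulic diameter D_h = 4A/P = 4·(0.376·0.24)/(2·(0.376+0.24)) = 0.361/1.232 = 0.293 m.
Re = ρVD_h/μ = 1130·0.329·0.293/0.00165 = 6.601e+04.
ε/D_h = 0.00014/0.293 = 0.000478; Haaland gives 1/√f = -1.8 log₁₀[4.82e-05+0.000105] = 6.869, so f = 0.0212.
ΔP = f(L/D_h)(ρV²/2) = 0.0212·12.2/0.293·61.16 = 53.97 Pa.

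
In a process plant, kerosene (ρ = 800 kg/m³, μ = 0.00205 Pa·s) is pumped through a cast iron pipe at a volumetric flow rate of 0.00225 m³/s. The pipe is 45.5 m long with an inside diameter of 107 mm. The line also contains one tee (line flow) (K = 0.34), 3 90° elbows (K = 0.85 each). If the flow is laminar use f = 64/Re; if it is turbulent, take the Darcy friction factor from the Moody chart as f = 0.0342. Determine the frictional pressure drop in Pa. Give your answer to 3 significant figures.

Cross-sectional area A = πD²/4 = π(0.107)²/4 = 0.008992 m²; mean velocity V = Q/A = 0.00225/0.008992 = 0.2502 m/s.
Reynolds number Re = ρVD/μ = 800 · 0.2502 · 0.107 / 0.00205 = 1.045e+04.
Re > 4000 → turbulent; use the Moody-chart value f = 0.0342.
Total minor-loss coefficient ΣK = 1·0.34 + 3·0.85 = 2.89.
ΔP = [f·L/D + ΣK]·(ρV²/2) = [0.0342·45.5/0.107 + 2.89]·(800·0.2502²/2) = [14.54 + 2.89]·25.04 = 436.6 Pa.

ΔP ≈ 437 Pa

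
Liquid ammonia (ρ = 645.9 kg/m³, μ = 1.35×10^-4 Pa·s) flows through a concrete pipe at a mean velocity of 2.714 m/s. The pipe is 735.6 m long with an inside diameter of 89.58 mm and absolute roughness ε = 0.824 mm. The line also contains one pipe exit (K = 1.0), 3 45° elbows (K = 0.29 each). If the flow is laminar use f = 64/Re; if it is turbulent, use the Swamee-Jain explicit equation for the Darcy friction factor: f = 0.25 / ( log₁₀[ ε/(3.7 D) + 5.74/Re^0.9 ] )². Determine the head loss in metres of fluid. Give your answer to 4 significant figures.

Reynolds number Re = ρVD/μ = 645.9 · 2.714 · 0.08958 / 0.000135 = 1.163e+06.
Re > 4000 → turbulent. Relative roughness ε/D = 0.000824/0.08958 = 0.0092. Swamee-Jain: f = 0.25/(log₁₀[0.0092/3.7 + 5.74/1.163e+06^0.9])² = 0.25/(log₁₀[0.00249 + 1.99e-05])² = 0.25/(-2.601)² = 0.03695.
Total minor-loss coefficient ΣK = 1·1 + 3·0.29 = 1.87.
ΔP = [f·L/D + ΣK]·(ρV²/2) = [0.03695·735.6/0.08958 + 1.87]·(645.9·2.714²/2) = [303.4 + 1.87]·2379 = 7.263e+05 Pa.
Head loss h_f = ΔP/(ρg) = 7.263e+05/(645.9·9.81) = 114.6 m.

h_f ≈ 114.6 m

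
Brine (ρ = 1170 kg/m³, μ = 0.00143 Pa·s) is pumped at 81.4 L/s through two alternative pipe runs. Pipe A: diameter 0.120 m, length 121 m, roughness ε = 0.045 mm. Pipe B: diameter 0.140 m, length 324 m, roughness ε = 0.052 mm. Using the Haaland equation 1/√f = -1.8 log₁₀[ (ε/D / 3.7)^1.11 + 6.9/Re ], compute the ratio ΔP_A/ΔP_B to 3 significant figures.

Pipe A: V = Q/A = 0.0814/0.01131 = 7.197 m/s; Re = 7.066e+05; ε/D = 0.000375; Haaland → f = 0.01645; ΔP_A = f(L/D)(ρV²/2) = 5.027e+05 Pa.
Pipe B: V = Q/A = 0.0814/0.01539 = 5.288 m/s; Re = 6.057e+05; ε/D = 0.000371; Haaland → f = 0.01654; ΔP_B = f(L/D)(ρV²/2) = 6.26e+05 Pa.
ΔP_A/ΔP_B = 5.027e+05/6.26e+05 = 0.803.

ΔP_A/ΔP_B ≈ 0.803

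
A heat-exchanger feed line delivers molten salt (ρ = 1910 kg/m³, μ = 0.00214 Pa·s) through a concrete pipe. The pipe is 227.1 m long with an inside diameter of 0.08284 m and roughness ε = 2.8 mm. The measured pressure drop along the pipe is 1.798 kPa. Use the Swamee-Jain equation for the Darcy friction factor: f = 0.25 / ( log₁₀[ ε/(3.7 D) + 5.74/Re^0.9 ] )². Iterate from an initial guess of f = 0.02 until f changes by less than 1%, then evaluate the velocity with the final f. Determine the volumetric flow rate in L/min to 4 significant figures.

Q ≈ 33.21 L/min

Rearranging Darcy-Weisbach: V = √(2·ΔP·D/(f·L·ρ)). With ε/D = 0.0028/0.08284 = 0.0338, iterate starting from f = 0.02:
  f = 0.02 → V = √(2·1798·0.08284/(0.02·227.1·1910)) = 0.1853 m/s; Re = ρVD/μ = 1.37e+04; f → 0.0631
  f = 0.0631 → V = 0.1043 m/s; Re = 7714; f → 0.06506
  f = 0.06506 → V = 0.1027 m/s; Re = 7597; f → 0.06512
Converged (Δf/f < 1%). With the final f = 0.06512: V = √(2·1798·0.08284/(0.06512·227.1·1910)) = 0.1027 m/s.
Q = V·A = 0.1027·(π/4·0.08284²) = 0.0005535 m³/s = 33.21 L/min.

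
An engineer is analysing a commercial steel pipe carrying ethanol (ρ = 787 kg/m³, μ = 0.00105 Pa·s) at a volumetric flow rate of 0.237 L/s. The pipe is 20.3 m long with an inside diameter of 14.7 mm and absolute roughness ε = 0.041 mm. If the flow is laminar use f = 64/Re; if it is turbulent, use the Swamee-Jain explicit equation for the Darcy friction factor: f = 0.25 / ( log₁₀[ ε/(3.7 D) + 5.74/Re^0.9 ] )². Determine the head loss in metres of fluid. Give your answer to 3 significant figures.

h_f ≈ 4.50 m

Q = 0.237 L/s = 0.237/1000 = 0.000237 m³/s.
Cross-sectional area A = πD²/4 = π(0.0147)²/4 = 0.0001697 m²; mean velocity V = Q/A = 0.000237/0.0001697 = 1.396 m/s.
Reynolds number Re = ρVD/μ = 787 · 1.396 · 0.0147 / 0.00105 = 1.539e+04.
Re > 4000 → turbulent. Relative roughness ε/D = 4.1e-05/0.0147 = 0.00279. Swamee-Jain: f = 0.25/(log₁₀[0.00279/3.7 + 5.74/1.539e+04^0.9])² = 0.25/(log₁₀[0.000754 + 0.000978])² = 0.25/(-2.761)² = 0.03279.
Darcy-Weisbach: ΔP = f(L/D)(ρV²/2) = 0.03279·(20.3/0.0147)·(787·1.396²/2) = 0.03279·1381·767.3 = 3.474e+04 Pa.
Head loss h_f = ΔP/(ρg) = 3.474e+04/(787·9.81) = 4.50 m.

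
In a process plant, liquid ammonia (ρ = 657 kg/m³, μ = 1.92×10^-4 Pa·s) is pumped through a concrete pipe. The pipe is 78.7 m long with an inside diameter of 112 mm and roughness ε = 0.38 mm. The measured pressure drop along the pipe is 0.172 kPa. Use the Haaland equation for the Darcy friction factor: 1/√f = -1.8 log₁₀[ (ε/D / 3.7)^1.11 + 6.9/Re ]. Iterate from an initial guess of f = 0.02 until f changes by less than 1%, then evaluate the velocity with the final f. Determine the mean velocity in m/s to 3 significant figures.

V ≈ 0.161 m/s

Rearranging Darcy-Weisbach: V = √(2·ΔP·D/(f·L·ρ)). With ε/D = 0.00038/0.112 = 0.00339, iterate starting from f = 0.02:
  f = 0.02 → V = √(2·172·0.112/(0.02·78.7·657)) = 0.193 m/s; Re = ρVD/μ = 7.398e+04; f → 0.02859
  f = 0.02859 → V = 0.1614 m/s; Re = 6.187e+04; f → 0.02885
Converged (Δf/f < 1%). With the final f = 0.02885: V = √(2·172·0.112/(0.02885·78.7·657)) = 0.1607 m/s.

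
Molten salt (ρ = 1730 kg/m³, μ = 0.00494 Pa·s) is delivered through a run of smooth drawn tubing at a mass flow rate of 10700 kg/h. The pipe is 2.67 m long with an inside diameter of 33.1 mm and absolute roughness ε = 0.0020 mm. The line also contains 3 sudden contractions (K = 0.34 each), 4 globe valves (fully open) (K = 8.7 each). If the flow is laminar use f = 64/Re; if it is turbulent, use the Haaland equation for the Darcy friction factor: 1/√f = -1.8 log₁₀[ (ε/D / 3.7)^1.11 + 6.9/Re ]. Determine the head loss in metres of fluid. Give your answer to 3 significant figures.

ṁ = 10700 kg/h = 10700/3600 = 2.972 kg/s.
A = πD²/4 = π(0.0331)²/4 = 0.0008605 m²; mean velocity V = ṁ/(ρA) = 2.972/(1730 · 0.0008605) = 1.997 m/s.
Reynolds number Re = ρVD/μ = 1730 · 1.997 · 0.0331 / 0.00494 = 2.314e+04.
Re > 4000 → turbulent. Relative roughness ε/D = 2e-06/0.0331 = 6.04e-05. Haaland: 1/√f = -1.8 log₁₀[(6.04e-05/3.7)^1.11 + 6.9/2.314e+04] = -1.8 log₁₀[4.86e-06 + 0.000298] = 6.333, so f = 0.02493.
Total minor-loss coefficient ΣK = 3·0.34 + 4·8.7 = 35.8.
ΔP = [f·L/D + ΣK]·(ρV²/2) = [0.02493·2.67/0.0331 + 35.8]·(1730·1.997²/2) = [2.011 + 35.8]·3448 = 1.304e+05 Pa.
Head loss h_f = ΔP/(ρg) = 1.304e+05/(1730·9.81) = 7.69 m.

h_f ≈ 7.69 m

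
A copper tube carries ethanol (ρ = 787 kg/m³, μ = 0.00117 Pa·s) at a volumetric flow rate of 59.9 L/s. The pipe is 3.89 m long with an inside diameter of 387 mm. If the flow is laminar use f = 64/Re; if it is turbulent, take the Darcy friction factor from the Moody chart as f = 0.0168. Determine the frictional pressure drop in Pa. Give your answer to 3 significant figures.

Q = 59.9 L/s = 59.9/1000 = 0.0599 m³/s.
Cross-sectional area A = πD²/4 = π(0.387)²/4 = 0.1176 m²; mean velocity V = Q/A = 0.0599/0.1176 = 0.5092 m/s.
Reynolds number Re = ρVD/μ = 787 · 0.5092 · 0.387 / 0.00117 = 1.326e+05.
Re > 4000 → turbulent; use the Moody-chart value f = 0.0168.
Darcy-Weisbach: ΔP = f(L/D)(ρV²/2) = 0.0168·(3.89/0.387)·(787·0.5092²/2) = 0.0168·10.05·102 = 17.23 Pa.

ΔP ≈ 17.2 Pa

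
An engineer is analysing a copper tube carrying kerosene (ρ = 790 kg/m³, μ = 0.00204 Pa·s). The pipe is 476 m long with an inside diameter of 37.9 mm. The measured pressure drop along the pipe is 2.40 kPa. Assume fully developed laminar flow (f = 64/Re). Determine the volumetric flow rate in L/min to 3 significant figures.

Q ≈ 7.51 L/min

For laminar flow, f = 64/Re with Re = ρVD/μ, so Darcy-Weisbach reduces to ΔP = 32μLV/D². Solving for V: V = ΔP·D²/(32μL) = 2400·(0.0379)²/(32·0.00204·476) = 0.1109 m/s.
Check: Re = ρVD/μ = 790·0.1109·0.0379/0.00204 = 1628 < 2300, so the laminar assumption holds.
Q = V·A = 0.1109·(π/4·0.0379²) = 0.0001252 m³/s = 7.51 L/min.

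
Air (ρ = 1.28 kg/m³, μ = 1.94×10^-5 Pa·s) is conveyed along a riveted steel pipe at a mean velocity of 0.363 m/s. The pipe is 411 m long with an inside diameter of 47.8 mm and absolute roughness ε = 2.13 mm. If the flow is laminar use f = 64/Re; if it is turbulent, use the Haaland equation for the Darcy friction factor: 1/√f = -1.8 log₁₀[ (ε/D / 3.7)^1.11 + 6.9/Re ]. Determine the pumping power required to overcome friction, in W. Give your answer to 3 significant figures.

Reynolds number Re = ρVD/μ = 1.28 · 0.363 · 0.0478 / 1.94e-05 = 1145.
Re < 2300 → laminar flow, so f = 64/Re = 64/1145 = 0.0559 (the turbulent correlation is not needed).
Darcy-Weisbach: ΔP = f(L/D)(ρV²/2) = 0.0559·(411/0.0478)·(1.28·0.363²/2) = 0.0559·8598·0.08433 = 40.54 Pa.
Q = V·A = 0.363·0.001795 = 0.0006514 m³/s.
Pumping power P = QΔP = 0.0006514·40.54 = 0.02641 W = 0.0264 W.

P ≈ 0.0264 W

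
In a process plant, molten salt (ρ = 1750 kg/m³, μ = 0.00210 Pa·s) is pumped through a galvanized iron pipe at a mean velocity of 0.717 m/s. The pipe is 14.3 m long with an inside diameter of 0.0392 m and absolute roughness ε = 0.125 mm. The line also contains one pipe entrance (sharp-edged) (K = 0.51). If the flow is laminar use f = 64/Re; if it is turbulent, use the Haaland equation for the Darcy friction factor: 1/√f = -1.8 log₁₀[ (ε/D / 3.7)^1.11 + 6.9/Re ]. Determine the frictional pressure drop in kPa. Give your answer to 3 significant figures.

Reynolds number Re = ρVD/μ = 1750 · 0.717 · 0.0392 / 0.0021 = 2.342e+04.
Re > 4000 → turbulent. Relative roughness ε/D = 0.000125/0.0392 = 0.00319. Haaland: 1/√f = -1.8 log₁₀[(0.00319/3.7)^1.11 + 6.9/2.342e+04] = -1.8 log₁₀[0.000397 + 0.000295] = 5.689, so f = 0.0309.
Total minor-loss coefficient ΣK = 1·0.51 = 0.51.
ΔP = [f·L/D + ΣK]·(ρV²/2) = [0.0309·14.3/0.0392 + 0.51]·(1750·0.717²/2) = [11.27 + 0.51]·449.8 = 5300 Pa.
ΔP = 5300 Pa = 5.30 kPa.

ΔP ≈ 5.30 kPa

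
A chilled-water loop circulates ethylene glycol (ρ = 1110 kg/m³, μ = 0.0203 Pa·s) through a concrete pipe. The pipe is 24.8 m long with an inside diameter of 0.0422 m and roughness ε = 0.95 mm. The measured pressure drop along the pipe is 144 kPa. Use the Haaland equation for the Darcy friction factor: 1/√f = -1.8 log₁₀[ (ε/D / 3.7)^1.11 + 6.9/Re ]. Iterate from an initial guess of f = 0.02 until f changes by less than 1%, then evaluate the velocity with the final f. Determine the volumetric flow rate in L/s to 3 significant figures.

Rearranging Darcy-Weisbach: V = √(2·ΔP·D/(f·L·ρ)). With ε/D = 0.00095/0.0422 = 0.0225, iterate starting from f = 0.02:
  f = 0.02 → V = √(2·1.44e+05·0.0422/(0.02·24.8·1110)) = 4.698 m/s; Re = ρVD/μ = 1.084e+04; f → 0.0542
  f = 0.0542 → V = 2.854 m/s; Re = 6586; f → 0.05613
  f = 0.05613 → V = 2.805 m/s; Re = 6472; f → 0.05621
Converged (Δf/f < 1%). With the final f = 0.05621: V = √(2·1.44e+05·0.0422/(0.05621·24.8·1110)) = 2.803 m/s.
Q = V·A = 2.803·(π/4·0.0422²) = 0.00392 m³/s = 3.92 L/s.

Q ≈ 3.92 L/s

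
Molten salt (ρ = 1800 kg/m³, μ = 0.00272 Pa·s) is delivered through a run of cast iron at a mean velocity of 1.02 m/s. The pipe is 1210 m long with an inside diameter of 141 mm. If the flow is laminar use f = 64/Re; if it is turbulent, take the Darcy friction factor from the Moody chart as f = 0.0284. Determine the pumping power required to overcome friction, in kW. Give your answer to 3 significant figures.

P ≈ 3.63 kW

Reynolds number Re = ρVD/μ = 1800 · 1.02 · 0.141 / 0.00272 = 9.517e+04.
Re > 4000 → turbulent; use the Moody-chart value f = 0.0284.
Darcy-Weisbach: ΔP = f(L/D)(ρV²/2) = 0.0284·(1210/0.141)·(1800·1.02²/2) = 0.0284·8582·936.4 = 2.282e+05 Pa.
Q = V·A = 1.02·0.01561 = 0.01593 m³/s.
Pumping power P = QΔP = 0.01593·2.282e+05 = 3635 W = 3.63 kW.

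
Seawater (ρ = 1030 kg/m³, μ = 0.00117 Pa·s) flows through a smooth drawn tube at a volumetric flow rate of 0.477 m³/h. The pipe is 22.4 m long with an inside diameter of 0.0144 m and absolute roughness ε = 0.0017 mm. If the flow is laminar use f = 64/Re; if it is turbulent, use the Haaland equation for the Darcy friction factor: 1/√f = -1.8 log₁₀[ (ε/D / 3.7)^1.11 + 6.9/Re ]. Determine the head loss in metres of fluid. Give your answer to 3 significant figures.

h_f ≈ 1.61 m

Q = 0.477 m³/h = 0.477/3600 = 0.0001325 m³/s.
Cross-sectional area A = πD²/4 = π(0.0144)²/4 = 0.0001629 m²; mean velocity V = Q/A = 0.0001325/0.0001629 = 0.8136 m/s.
Reynolds number Re = ρVD/μ = 1030 · 0.8136 · 0.0144 / 0.00117 = 1.031e+04.
Re > 4000 → turbulent. Relative roughness ε/D = 1.7e-06/0.0144 = 0.000118. Haaland: 1/√f = -1.8 log₁₀[(0.000118/3.7)^1.11 + 6.9/1.031e+04] = -1.8 log₁₀[1.02e-05 + 0.000669] = 5.702, so f = 0.03075.
Darcy-Weisbach: ΔP = f(L/D)(ρV²/2) = 0.03075·(22.4/0.0144)·(1030·0.8136²/2) = 0.03075·1556·340.9 = 1.631e+04 Pa.
Head loss h_f = ΔP/(ρg) = 1.631e+04/(1030·9.81) = 1.61 m.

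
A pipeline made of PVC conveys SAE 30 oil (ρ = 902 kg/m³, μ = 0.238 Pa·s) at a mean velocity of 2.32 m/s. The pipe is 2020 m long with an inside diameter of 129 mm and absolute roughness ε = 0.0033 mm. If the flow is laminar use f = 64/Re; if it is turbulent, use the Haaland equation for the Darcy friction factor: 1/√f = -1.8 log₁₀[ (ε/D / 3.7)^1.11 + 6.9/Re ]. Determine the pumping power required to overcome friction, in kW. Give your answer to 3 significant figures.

Reynolds number Re = ρVD/μ = 902 · 2.32 · 0.129 / 0.238 = 1134.
Re < 2300 → laminar flow, so f = 64/Re = 64/1134 = 0.05643 (the turbulent correlation is not needed).
Darcy-Weisbach: ΔP = f(L/D)(ρV²/2) = 0.05643·(2020/0.129)·(902·2.32²/2) = 0.05643·1.566e+04·2427 = 2.145e+06 Pa.
Q = V·A = 2.32·0.01307 = 0.03032 m³/s.
Pumping power P = QΔP = 0.03032·2.145e+06 = 65030 W = 65.0 kW.

P ≈ 65.0 kW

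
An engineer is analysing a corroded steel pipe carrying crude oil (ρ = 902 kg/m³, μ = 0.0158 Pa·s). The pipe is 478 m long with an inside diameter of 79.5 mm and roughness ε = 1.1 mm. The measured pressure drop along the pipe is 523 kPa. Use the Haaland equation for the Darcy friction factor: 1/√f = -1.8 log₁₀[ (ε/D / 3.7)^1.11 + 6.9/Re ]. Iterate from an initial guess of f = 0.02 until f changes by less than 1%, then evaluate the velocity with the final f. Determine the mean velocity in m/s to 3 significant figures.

Rearranging Darcy-Weisbach: V = √(2·ΔP·D/(f·L·ρ)). With ε/D = 0.0011/0.0795 = 0.0138, iterate starting from f = 0.02:
  f = 0.02 → V = √(2·5.23e+05·0.0795/(0.02·478·902)) = 3.105 m/s; Re = ρVD/μ = 1.409e+04; f → 0.04566
  f = 0.04566 → V = 2.055 m/s; Re = 9328; f → 0.04714
  f = 0.04714 → V = 2.023 m/s; Re = 9180; f → 0.04721
Converged (Δf/f < 1%). With the final f = 0.04721: V = √(2·5.23e+05·0.0795/(0.04721·478·902)) = 2.021 m/s.

V ≈ 2.02 m/s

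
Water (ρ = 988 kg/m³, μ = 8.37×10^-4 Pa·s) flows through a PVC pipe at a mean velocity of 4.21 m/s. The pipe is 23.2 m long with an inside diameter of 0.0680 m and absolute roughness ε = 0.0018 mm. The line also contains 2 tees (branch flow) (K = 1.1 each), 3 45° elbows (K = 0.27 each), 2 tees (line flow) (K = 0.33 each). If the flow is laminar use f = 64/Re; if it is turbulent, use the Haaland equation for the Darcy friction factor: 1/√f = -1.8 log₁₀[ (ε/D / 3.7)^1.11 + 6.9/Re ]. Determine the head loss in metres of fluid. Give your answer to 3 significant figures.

Reynolds number Re = ρVD/μ = 988 · 4.21 · 0.068 / 0.000837 = 3.379e+05.
Re > 4000 → turbulent. Relative roughness ε/D = 1.8e-06/0.068 = 2.65e-05. Haaland: 1/√f = -1.8 log₁₀[(2.65e-05/3.7)^1.11 + 6.9/3.379e+05] = -1.8 log₁₀[1.94e-06 + 2.04e-05] = 8.371, so f = 0.01427.
Total minor-loss coefficient ΣK = 2·1.1 + 3·0.27 + 2·0.33 = 3.67.
ΔP = [f·L/D + ΣK]·(ρV²/2) = [0.01427·23.2/0.068 + 3.67]·(988·4.21²/2) = [4.869 + 3.67]·8756 = 7.476e+04 Pa.
Head loss h_f = ΔP/(ρg) = 7.476e+04/(988·9.81) = 7.71 m.

h_f ≈ 7.71 m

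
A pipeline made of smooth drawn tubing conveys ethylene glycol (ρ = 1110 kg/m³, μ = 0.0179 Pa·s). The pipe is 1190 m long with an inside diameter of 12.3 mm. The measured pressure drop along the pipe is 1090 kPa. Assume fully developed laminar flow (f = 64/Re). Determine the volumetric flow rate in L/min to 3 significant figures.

For laminar flow, f = 64/Re with Re = ρVD/μ, so Darcy-Weisbach reduces to ΔP = 32μLV/D². Solving for V: V = ΔP·D²/(32μL) = 1.09e+06·(0.0123)²/(32·0.0179·1190) = 0.2419 m/s.
Check: Re = ρVD/μ = 1110·0.2419·0.0123/0.0179 = 184.5 < 2300, so the laminar assumption holds.
Q = V·A = 0.2419·(π/4·0.0123²) = 2.875e-05 m³/s = 1.72 L/min.

Q ≈ 1.72 L/min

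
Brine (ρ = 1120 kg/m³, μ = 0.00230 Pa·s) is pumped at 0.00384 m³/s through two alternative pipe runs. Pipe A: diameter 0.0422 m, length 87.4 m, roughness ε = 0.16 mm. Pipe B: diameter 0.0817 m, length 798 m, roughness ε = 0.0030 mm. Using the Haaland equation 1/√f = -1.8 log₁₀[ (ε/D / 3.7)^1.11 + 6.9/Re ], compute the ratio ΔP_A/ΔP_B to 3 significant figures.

ΔP_A/ΔP_B ≈ 3.77

Pipe A: V = Q/A = 0.00384/0.001399 = 2.745 m/s; Re = 5.642e+04; ε/D = 0.00379; Haaland → f = 0.02977; ΔP_A = f(L/D)(ρV²/2) = 2.603e+05 Pa.
Pipe B: V = Q/A = 0.00384/0.005242 = 0.7325 m/s; Re = 2.914e+04; ε/D = 3.67e-05; Haaland → f = 0.02355; ΔP_B = f(L/D)(ρV²/2) = 6.91e+04 Pa.
ΔP_A/ΔP_B = 2.603e+05/6.91e+04 = 3.77.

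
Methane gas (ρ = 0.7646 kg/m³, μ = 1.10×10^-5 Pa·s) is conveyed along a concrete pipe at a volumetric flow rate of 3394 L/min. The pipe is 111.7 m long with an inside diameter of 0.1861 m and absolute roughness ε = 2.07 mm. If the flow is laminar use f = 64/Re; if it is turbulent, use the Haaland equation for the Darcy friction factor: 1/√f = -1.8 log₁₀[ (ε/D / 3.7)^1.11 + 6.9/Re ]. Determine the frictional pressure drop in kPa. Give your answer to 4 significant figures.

Q = 3394 L/min = 3394/60000 = 0.05657 m³/s.
Cross-sectional area A = πD²/4 = π(0.1861)²/4 = 0.0272 m²; mean velocity V = Q/A = 0.05657/0.0272 = 2.08 m/s.
Reynolds number Re = ρVD/μ = 0.7646 · 2.08 · 0.1861 / 1.1e-05 = 2.69e+04.
Re > 4000 → turbulent. Relative roughness ε/D = 0.00207/0.1861 = 0.0111. Haaland: 1/√f = -1.8 log₁₀[(0.0111/3.7)^1.11 + 6.9/2.69e+04] = -1.8 log₁₀[0.00159 + 0.000256] = 4.922, so f = 0.04128.
Darcy-Weisbach: ΔP = f(L/D)(ρV²/2) = 0.04128·(111.7/0.1861)·(0.7646·2.08²/2) = 0.04128·600.2·1.653 = 40.97 Pa.
ΔP = 40.97 Pa = 0.04097 kPa.

ΔP ≈ 0.04097 kPa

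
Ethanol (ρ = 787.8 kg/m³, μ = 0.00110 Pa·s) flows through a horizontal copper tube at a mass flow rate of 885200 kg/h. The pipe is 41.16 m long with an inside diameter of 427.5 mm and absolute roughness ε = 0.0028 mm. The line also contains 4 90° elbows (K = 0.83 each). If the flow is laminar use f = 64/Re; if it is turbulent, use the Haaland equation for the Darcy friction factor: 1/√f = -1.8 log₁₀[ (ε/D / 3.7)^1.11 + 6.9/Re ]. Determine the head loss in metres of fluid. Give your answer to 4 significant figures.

h_f ≈ 1.090 m

ṁ = 885200 kg/h = 885200/3600 = 245.9 kg/s.
A = πD²/4 = π(0.4275)²/4 = 0.1435 m²; mean velocity V = ṁ/(ρA) = 245.9/(787.8 · 0.1435) = 2.175 m/s.
Reynolds number Re = ρVD/μ = 787.8 · 2.175 · 0.4275 / 0.0011 = 6.658e+05.
Re > 4000 → turbulent. Relative roughness ε/D = 2.8e-06/0.4275 = 6.55e-06. Haaland: 1/√f = -1.8 log₁₀[(6.55e-06/3.7)^1.11 + 6.9/6.658e+05] = -1.8 log₁₀[4.12e-07 + 1.04e-05] = 8.942, so f = 0.01251.
Total minor-loss coefficient ΣK = 4·0.83 = 3.32.
ΔP = [f·L/D + ΣK]·(ρV²/2) = [0.01251·41.16/0.4275 + 3.32]·(787.8·2.175²/2) = [1.204 + 3.32]·1863 = 8427 Pa.
Head loss h_f = ΔP/(ρg) = 8427/(787.8·9.81) = 1.090 m.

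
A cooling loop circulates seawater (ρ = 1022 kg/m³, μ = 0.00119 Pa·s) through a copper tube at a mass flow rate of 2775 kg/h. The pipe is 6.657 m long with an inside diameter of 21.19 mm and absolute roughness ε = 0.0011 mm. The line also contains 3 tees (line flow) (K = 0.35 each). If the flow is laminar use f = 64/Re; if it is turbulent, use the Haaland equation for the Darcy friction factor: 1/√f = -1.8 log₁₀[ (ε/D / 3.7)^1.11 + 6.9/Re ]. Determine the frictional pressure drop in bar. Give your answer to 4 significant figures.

ṁ = 2775 kg/h = 2775/3600 = 0.7708 kg/s.
A = πD²/4 = π(0.02119)²/4 = 0.0003527 m²; mean velocity V = ṁ/(ρA) = 0.7708/(1022 · 0.0003527) = 2.139 m/s.
Reynolds number Re = ρVD/μ = 1022 · 2.139 · 0.02119 / 0.00119 = 3.892e+04.
Re > 4000 → turbulent. Relative roughness ε/D = 1.1e-06/0.02119 = 5.19e-05. Haaland: 1/√f = -1.8 log₁₀[(5.19e-05/3.7)^1.11 + 6.9/3.892e+04] = -1.8 log₁₀[4.1e-06 + 0.000177] = 6.735, so f = 0.02205.
Total minor-loss coefficient ΣK = 3·0.35 = 1.05.
ΔP = [f·L/D + ΣK]·(ρV²/2) = [0.02205·6.657/0.02119 + 1.05]·(1022·2.139²/2) = [6.927 + 1.05]·2337 = 1.865e+04 Pa.
ΔP = 1.865e+04 Pa = 0.1865 bar.

ΔP ≈ 0.1865 bar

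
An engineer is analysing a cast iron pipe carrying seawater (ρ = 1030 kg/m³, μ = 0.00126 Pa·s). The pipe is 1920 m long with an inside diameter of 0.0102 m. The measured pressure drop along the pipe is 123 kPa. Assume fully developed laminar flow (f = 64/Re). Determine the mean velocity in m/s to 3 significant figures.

V ≈ 0.165 m/s

For laminar flow, f = 64/Re with Re = ρVD/μ, so Darcy-Weisbach reduces to ΔP = 32μLV/D². Solving for V: V = ΔP·D²/(32μL) = 1.23e+05·(0.0102)²/(32·0.00126·1920) = 0.1653 m/s.
Check: Re = ρVD/μ = 1030·0.1653·0.0102/0.00126 = 1378 < 2300, so the laminar assumption holds.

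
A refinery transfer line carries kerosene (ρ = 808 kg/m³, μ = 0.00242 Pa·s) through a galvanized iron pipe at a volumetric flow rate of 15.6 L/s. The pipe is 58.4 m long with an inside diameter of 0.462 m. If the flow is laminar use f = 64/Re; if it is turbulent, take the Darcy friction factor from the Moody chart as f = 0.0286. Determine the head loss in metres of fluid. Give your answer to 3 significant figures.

h_f ≈ 0.00160 m

Q = 15.6 L/s = 15.6/1000 = 0.0156 m³/s.
Cross-sectional area A = πD²/4 = π(0.462)²/4 = 0.1676 m²; mean velocity V = Q/A = 0.0156/0.1676 = 0.09306 m/s.
Reynolds number Re = ρVD/μ = 808 · 0.09306 · 0.462 / 0.00242 = 1.435e+04.
Re > 4000 → turbulent; use the Moody-chart value f = 0.0286.
Darcy-Weisbach: ΔP = f(L/D)(ρV²/2) = 0.0286·(58.4/0.462)·(808·0.09306²/2) = 0.0286·126.4·3.499 = 12.65 Pa.
Head loss h_f = ΔP/(ρg) = 12.65/(808·9.81) = 0.00160 m.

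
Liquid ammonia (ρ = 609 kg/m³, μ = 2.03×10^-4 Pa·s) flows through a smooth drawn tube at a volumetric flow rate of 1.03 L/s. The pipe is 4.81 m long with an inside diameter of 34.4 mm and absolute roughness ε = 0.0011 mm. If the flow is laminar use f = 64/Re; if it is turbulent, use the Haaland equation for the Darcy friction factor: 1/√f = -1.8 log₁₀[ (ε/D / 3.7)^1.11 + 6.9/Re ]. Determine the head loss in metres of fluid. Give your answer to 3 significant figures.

Q = 1.03 L/s = 1.03/1000 = 0.00103 m³/s.
Cross-sectional area A = πD²/4 = π(0.0344)²/4 = 0.0009294 m²; mean velocity V = Q/A = 0.00103/0.0009294 = 1.108 m/s.
Reynolds number Re = ρVD/μ = 609 · 1.108 · 0.0344 / 0.000203 = 1.144e+05.
Re > 4000 → turbulent. Relative roughness ε/D = 1.1e-06/0.0344 = 3.2e-05. Haaland: 1/√f = -1.8 log₁₀[(3.2e-05/3.7)^1.11 + 6.9/1.144e+05] = -1.8 log₁₀[2.4e-06 + 6.03e-05] = 7.565, so f = 0.01748.
Darcy-Weisbach: ΔP = f(L/D)(ρV²/2) = 0.01748·(4.81/0.0344)·(609·1.108²/2) = 0.01748·139.8·374 = 913.8 Pa.
Head loss h_f = ΔP/(ρg) = 913.8/(609·9.81) = 0.153 m.

h_f ≈ 0.153 m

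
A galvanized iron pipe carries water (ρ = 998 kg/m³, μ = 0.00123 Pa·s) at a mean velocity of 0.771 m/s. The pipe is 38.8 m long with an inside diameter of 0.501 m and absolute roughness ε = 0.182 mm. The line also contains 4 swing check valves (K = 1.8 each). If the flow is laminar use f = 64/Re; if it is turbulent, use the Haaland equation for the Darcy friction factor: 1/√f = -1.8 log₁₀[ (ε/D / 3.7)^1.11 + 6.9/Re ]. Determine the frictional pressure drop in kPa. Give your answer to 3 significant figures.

Reynolds number Re = ρVD/μ = 998 · 0.771 · 0.501 / 0.00123 = 3.134e+05.
Re > 4000 → turbulent. Relative roughness ε/D = 0.000182/0.501 = 0.000363. Haaland: 1/√f = -1.8 log₁₀[(0.000363/3.7)^1.11 + 6.9/3.134e+05] = -1.8 log₁₀[3.56e-05 + 2.2e-05] = 7.631, so f = 0.01717.
Total minor-loss coefficient ΣK = 4·1.8 = 7.2.
ΔP = [f·L/D + ΣK]·(ρV²/2) = [0.01717·38.8/0.501 + 7.2]·(998·0.771²/2) = [1.33 + 7.2]·296.6 = 2530 Pa.
ΔP = 2530 Pa = 2.53 kPa.

ΔP ≈ 2.53 kPa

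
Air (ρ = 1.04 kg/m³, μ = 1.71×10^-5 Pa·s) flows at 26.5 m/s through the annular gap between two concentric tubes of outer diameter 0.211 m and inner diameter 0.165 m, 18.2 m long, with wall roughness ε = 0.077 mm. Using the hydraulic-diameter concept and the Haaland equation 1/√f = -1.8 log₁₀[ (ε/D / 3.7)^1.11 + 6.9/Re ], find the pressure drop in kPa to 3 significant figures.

ΔP ≈ 3.55 kPa

Hydraulic diameter D_h = 4A/P = D_o - D_i = 0.211 - 0.165 = 0.046 m.
Re = ρVD_h/μ = 1.04·26.5·0.046/1.71e-05 = 7.414e+04.
ε/D_h = 7.7e-05/0.046 = 0.00167; Haaland gives 1/√f = -1.8 log₁₀[0.000194+9.31e-05] = 6.376, so f = 0.0246.
ΔP = f(L/D_h)(ρV²/2) = 0.0246·18.2/0.046·365.2 = 3554 Pa.
ΔP = 3.55 kPa.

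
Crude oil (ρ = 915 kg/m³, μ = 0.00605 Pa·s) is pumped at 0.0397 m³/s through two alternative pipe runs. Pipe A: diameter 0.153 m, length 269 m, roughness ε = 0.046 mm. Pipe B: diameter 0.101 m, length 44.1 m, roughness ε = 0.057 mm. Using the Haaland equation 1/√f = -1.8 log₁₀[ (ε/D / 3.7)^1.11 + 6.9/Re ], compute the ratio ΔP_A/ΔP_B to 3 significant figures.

Pipe A: V = Q/A = 0.0397/0.01839 = 2.159 m/s; Re = 4.997e+04; ε/D = 0.000301; Haaland → f = 0.02163; ΔP_A = f(L/D)(ρV²/2) = 8.112e+04 Pa.
Pipe B: V = Q/A = 0.0397/0.008012 = 4.955 m/s; Re = 7.569e+04; ε/D = 0.000564; Haaland → f = 0.02108; ΔP_B = f(L/D)(ρV²/2) = 1.034e+05 Pa.
ΔP_A/ΔP_B = 8.112e+04/1.034e+05 = 0.785.

ΔP_A/ΔP_B ≈ 0.785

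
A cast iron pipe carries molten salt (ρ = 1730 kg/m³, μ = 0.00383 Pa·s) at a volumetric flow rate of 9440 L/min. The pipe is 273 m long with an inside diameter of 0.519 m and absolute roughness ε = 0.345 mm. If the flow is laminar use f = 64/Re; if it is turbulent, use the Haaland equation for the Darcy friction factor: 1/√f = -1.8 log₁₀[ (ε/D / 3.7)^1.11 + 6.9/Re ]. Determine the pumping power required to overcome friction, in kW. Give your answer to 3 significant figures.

P ≈ 0.778 kW

Q = 9440 L/min = 9440/60000 = 0.1573 m³/s.
Cross-sectional area A = πD²/4 = π(0.519)²/4 = 0.2116 m²; mean velocity V = Q/A = 0.1573/0.2116 = 0.7437 m/s.
Reynolds number Re = ρVD/μ = 1730 · 0.7437 · 0.519 / 0.00383 = 1.743e+05.
Re > 4000 → turbulent. Relative roughness ε/D = 0.000345/0.519 = 0.000665. Haaland: 1/√f = -1.8 log₁₀[(0.000665/3.7)^1.11 + 6.9/1.743e+05] = -1.8 log₁₀[6.96e-05 + 3.96e-05] = 7.132, so f = 0.01966.
Darcy-Weisbach: ΔP = f(L/D)(ρV²/2) = 0.01966·(273/0.519)·(1730·0.7437²/2) = 0.01966·526·478.4 = 4948 Pa.
Pumping power P = QΔP = 0.1573·4948 = 778.5 W = 0.778 kW.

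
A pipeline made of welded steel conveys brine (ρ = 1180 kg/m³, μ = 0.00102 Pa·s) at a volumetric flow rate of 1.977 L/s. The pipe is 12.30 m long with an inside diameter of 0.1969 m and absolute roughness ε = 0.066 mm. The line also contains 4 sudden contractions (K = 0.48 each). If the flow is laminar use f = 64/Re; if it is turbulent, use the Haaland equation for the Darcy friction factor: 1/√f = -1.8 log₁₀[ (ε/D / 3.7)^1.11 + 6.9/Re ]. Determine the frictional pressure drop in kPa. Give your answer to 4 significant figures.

Q = 1.977 L/s = 1.977/1000 = 0.001977 m³/s.
Cross-sectional area A = πD²/4 = π(0.1969)²/4 = 0.03045 m²; mean velocity V = Q/A = 0.001977/0.03045 = 0.06493 m/s.
Reynolds number Re = ρVD/μ = 1180 · 0.06493 · 0.1969 / 0.00102 = 1.479e+04.
Re > 4000 → turbulent. Relative roughness ε/D = 6.6e-05/0.1969 = 0.000335. Haaland: 1/√f = -1.8 log₁₀[(0.000335/3.7)^1.11 + 6.9/1.479e+04] = -1.8 log₁₀[3.25e-05 + 0.000467] = 5.943, so f = 0.02831.
Total minor-loss coefficient ΣK = 4·0.48 = 1.92.
ΔP = [f·L/D + ΣK]·(ρV²/2) = [0.02831·12.3/0.1969 + 1.92]·(1180·0.06493²/2) = [1.769 + 1.92]·2.487 = 9.174 Pa.
ΔP = 9.174 Pa = 0.009174 kPa.

ΔP ≈ 0.009174 kPa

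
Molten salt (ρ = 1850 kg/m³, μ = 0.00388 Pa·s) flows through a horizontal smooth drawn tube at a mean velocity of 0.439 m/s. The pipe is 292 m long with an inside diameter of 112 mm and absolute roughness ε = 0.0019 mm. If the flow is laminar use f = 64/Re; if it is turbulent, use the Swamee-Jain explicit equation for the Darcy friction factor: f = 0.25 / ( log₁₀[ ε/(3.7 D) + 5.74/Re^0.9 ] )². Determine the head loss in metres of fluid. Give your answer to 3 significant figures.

h_f ≈ 0.637 m

Reynolds number Re = ρVD/μ = 1850 · 0.439 · 0.112 / 0.00388 = 2.344e+04.
Re > 4000 → turbulent. Relative roughness ε/D = 1.9e-06/0.112 = 1.7e-05. Swamee-Jain: f = 0.25/(log₁₀[1.7e-05/3.7 + 5.74/2.344e+04^0.9])² = 0.25/(log₁₀[4.58e-06 + 0.00067])² = 0.25/(-3.171)² = 0.02486.
Darcy-Weisbach: ΔP = f(L/D)(ρV²/2) = 0.02486·(292/0.112)·(1850·0.439²/2) = 0.02486·2607·178.3 = 1.155e+04 Pa.
Head loss h_f = ΔP/(ρg) = 1.155e+04/(1850·9.81) = 0.637 m.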